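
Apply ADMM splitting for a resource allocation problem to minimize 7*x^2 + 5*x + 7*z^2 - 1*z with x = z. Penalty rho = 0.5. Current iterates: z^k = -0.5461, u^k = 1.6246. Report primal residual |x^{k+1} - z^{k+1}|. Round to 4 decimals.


ADMM iteration with rho = 0.5, z^k = -0.5461, u^k = 1.6246
Step 1: x-update.
Minimize 7*x^2 + 5*x + (0.5/2)*(x + 0.5461 + 1.6246)^2
FOC: (2*7 + 0.5)*x = -5 + 0.5*(-0.5461 - 1.6246)
x^{k+1} = -0.4197
Step 2: z-update.
Minimize 7*z^2 - 1*z + (0.5/2)*(-0.4197 - z + 1.6246)^2
FOC: (2*7 + 0.5)*z = 1 + 0.5*(-0.4197 + 1.6246)
z^{k+1} = 0.1105
Step 3: u-update.
u^{k+1} = 1.6246 - 0.4197 - 0.1105 = 1.0944
Step 4: Primal residual = |-0.4197 - 0.1105| = 0.5302


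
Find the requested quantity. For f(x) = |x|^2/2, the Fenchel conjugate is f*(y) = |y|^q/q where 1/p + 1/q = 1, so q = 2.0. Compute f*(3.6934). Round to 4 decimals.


The conjugate exponent q satisfies 1/p + 1/q = 1.
p = 2, so q = 2/(2 - 1) = 2.0
|y|^q = 3.6934^2.0 = 13.6412
f*(3.6934) = 13.6412 / 2.0 = 6.8206


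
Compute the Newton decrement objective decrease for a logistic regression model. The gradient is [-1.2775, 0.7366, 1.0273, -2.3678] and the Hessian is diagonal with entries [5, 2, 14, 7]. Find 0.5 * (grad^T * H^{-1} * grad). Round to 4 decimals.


Step 1: H is diagonal, so H^(-1) * g = [-0.2555, 0.3683, 0.0734, -0.3383].
Step 2: g^T H^(-1) g = sum_i g_i^2 / H_ii
  = (-1.2775)^2/5 + (0.7366)^2/2 + (1.0273)^2/14 + (-2.3678)^2/7
  = 0.3264 + 0.2713 + 0.0754 + 0.8009 = 1.474
Step 3: Objective decrease = 0.5 * g^T H^(-1) g = 0.737


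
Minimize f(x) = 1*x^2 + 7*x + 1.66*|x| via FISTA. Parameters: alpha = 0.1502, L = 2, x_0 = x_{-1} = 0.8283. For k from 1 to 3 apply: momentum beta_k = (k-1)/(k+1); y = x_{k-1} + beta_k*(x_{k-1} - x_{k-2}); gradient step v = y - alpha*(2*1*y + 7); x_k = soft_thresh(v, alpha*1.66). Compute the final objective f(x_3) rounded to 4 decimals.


FISTA on f(x) = 1*x^2 + 7*x + 1.66*|x|
L = 2, alpha = 0.1502
Iteration 1: beta = 0.0, y = 0.8283 + 0.0*(0.8283 - 0.8283) = 0.8283
  grad(y) = 8.6566, v = y - alpha*grad = -0.4719
  prox(v) = soft_thresh(-0.4719, 0.2493) = -0.2226
Iteration 2: beta = 0.3333, y = -0.2226 + 0.3333*(-0.2226 - 0.8283) = -0.5729
  grad(y) = 5.8542, v = y - alpha*grad = -1.4522
  prox(v) = soft_thresh(-1.4522, 0.2493) = -1.2029
Iteration 3: beta = 0.5, y = -1.2029 + 0.5*(-1.2029 + 0.2226) = -1.693
  grad(y) = 3.614, v = y - alpha*grad = -2.2358
  prox(v) = soft_thresh(-2.2358, 0.2493) = -1.9865
f(x_3) = 1*(-1.9865)^2 + 7*(-1.9865) + 1.66*|-1.9865| = -6.6617


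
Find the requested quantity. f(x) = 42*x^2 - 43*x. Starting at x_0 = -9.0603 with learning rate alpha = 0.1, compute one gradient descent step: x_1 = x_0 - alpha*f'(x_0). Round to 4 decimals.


We compute the gradient at x_0 and apply the update.
f'(x) = 84*x - 43
f'(-9.0603) = 84*-9.0603 - 43 = -804.0652
x_1 = -9.0603 - 0.1*-804.0652 = 71.3462


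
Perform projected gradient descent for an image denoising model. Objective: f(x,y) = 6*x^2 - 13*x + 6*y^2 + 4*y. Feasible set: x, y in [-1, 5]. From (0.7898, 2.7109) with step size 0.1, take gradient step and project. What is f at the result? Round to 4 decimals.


Step 1: Compute gradient at (0.7898, 2.7109).
grad_x = 2*6*0.7898 - 13 = -3.5224
grad_y = 2*6*2.7109 + 4 = 36.5308
Step 2: Gradient step.
x_raw = 0.7898 - 0.1*-3.5224 = 1.142
y_raw = 2.7109 - 0.1*36.5308 = -0.9422
Step 3: Project onto [-1, 5].
x_proj = clip(1.142) = 1.142
y_proj = clip(-0.9422) = -0.9422
Step 4: Evaluate f.
f(1.142, -0.9422) = -5.4635


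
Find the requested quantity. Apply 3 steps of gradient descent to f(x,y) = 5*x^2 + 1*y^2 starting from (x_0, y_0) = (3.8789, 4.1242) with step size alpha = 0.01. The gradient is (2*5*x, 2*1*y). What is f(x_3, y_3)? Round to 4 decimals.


Gradient descent on f(x,y) = 5*x^2 + 1*y^2.
Starting point: (3.8789, 4.1242), alpha = 0.01
Step 1: grad_x = 2*5*3.8789 = 38.789, grad_y = 2*1*4.1242 = 8.2484
  x_1 = 3.8789 - 0.01*38.789 = 3.491
  y_1 = 4.1242 - 0.01*8.2484 = 4.0417
Step 2: grad_x = 2*5*3.491 = 34.9101, grad_y = 2*1*4.0417 = 8.0834
  x_2 = 3.491 - 0.01*34.9101 = 3.1419
  y_2 = 4.0417 - 0.01*8.0834 = 3.9609
Step 3: grad_x = 2*5*3.1419 = 31.4191, grad_y = 2*1*3.9609 = 7.9218
  x_3 = 3.1419 - 0.01*31.4191 = 2.8277
  y_3 = 3.9609 - 0.01*7.9218 = 3.8817
f(2.8277, 3.8817) = 5*2.8277^2 + 1*3.8817^2 = 55.0473


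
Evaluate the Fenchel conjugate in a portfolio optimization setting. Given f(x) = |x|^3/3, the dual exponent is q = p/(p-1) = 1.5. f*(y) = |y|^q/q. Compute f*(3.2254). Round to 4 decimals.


The conjugate exponent q satisfies 1/p + 1/q = 1.
p = 3, so q = 3/(3 - 1) = 1.5
|y|^q = 3.2254^1.5 = 5.7926
f*(3.2254) = 5.7926 / 1.5 = 3.8617


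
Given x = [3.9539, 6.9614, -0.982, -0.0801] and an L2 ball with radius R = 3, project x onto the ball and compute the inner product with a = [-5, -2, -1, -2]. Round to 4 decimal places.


Step 1: Compute ||x|| (intermediates to 6 decimals).
||x|| = sqrt(3.9539^2 + 6.9614^2 + (-0.982)^2 + (-0.0801)^2) = 8.066297
Step 2: Project.
Since ||x|| > R, scale = R/||x|| = 3/8.066297 = 0.371918, proj(x) = scale * x
proj(x) = [1.470527, 2.58907, -0.365223, -0.029791]
Step 3: Dot product.
a^T * proj(x) = -5*1.470527 - 2*2.58907 - 1*(-0.365223) - 2*(-0.029791) = -12.106


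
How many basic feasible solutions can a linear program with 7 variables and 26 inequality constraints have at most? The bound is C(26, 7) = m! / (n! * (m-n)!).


Each vertex corresponds to some choice of n active constraints out of m, so the number of vertices is at most C(m, n) = m! / (n!(m-n)!).
m = 26, n = 7
Numerator: 26 * 25 * 24 * 23 * 22 * 21 * 20
Denominator: 7! = 5040
C(26, 7) = 657800


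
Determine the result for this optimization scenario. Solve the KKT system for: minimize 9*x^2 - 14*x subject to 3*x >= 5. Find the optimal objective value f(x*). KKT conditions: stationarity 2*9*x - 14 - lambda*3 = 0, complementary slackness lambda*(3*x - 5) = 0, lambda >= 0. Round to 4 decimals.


Step 1: Try lambda = 0 (constraint inactive).
x_unc = 14/(2*9) = 0.7778
Check: 3*0.7778 = 2.3334 < 5 -- violated!
Step 2: Constraint must be active: 3*x = 5
x* = 5/3 = 1.6667 (rounded; the exact value 5/3 is used below)
lambda = (2*9*(5/3) - 14)/3 = 5.3333
Step 3: Compute optimal value.
f(x*) = 9*(5/3)^2 - 14*(5/3) = 1.6667


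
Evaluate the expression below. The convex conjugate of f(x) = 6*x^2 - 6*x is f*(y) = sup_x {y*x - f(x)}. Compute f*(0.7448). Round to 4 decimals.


f*(y) = sup_x {y*x - a*x^2 - b*x} = sup_x {(y-b)*x - a*x^2}
FOC: (y - b) - 2a*x = 0 => x* = (y - b)/(2a)
x* = (0.7448 + 6)/(2*6) = 0.5621
f*(0.7448) = (y-b)^2/(4a) = (0.7448 + 6)^2/(4*6)
= 45.4923/24 = 1.8955


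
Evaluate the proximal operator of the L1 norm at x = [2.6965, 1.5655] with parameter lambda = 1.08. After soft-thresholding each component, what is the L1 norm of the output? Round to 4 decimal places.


Soft-thresholding with lambda = 1.08:
prox(2.6965) = sign(2.6965)*max(|2.6965| - 1.08, 0) = 1.6165
prox(1.5655) = sign(1.5655)*max(|1.5655| - 1.08, 0) = 0.4855
prox(x) = [1.6165, 0.4855]
||prox(x)||_1 = 1.6165 + 0.4855 = 2.102


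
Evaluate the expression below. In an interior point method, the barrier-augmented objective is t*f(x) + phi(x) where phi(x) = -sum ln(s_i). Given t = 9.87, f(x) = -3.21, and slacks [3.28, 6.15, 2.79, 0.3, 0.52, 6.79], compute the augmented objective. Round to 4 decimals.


Step 1: Compute log-barrier.
ln values: [1.1878, 1.8165, 1.026, -1.204, -0.6539, 1.9155]
phi = -(1.1878 + 1.8165 + 1.026 - 1.204 - 0.6539 + 1.9155) = -4.0879
Step 2: Compute augmented objective.
t*f(x) = 9.87*-3.21 = -31.6827
Total = -31.6827 - 4.0879 = -35.7706


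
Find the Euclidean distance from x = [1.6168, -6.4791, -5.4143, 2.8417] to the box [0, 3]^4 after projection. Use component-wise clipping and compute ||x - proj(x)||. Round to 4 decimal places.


Project each component onto [0, 3].
clip(1.6168) = 1.6168, clip(-6.4791) = 0.0, clip(-5.4143) = 0.0, clip(2.8417) = 2.8417
Projection = [1.6168, 0.0, 0.0, 2.8417]
Squared diffs: [0.0, 41.9787, 29.3146, 0.0]
Distance = sqrt(71.2933) = 8.4435


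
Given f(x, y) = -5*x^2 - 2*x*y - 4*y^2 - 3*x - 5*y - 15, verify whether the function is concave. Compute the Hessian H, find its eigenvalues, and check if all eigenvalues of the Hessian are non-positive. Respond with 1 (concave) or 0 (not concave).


The Hessian of f(x,y) = -5*x^2 - 2*x*y - 4*y^2 - 3*x - 5*y - 15 is:
H = [[-10, -2], [-2, -8]]
Trace = -10 - 8 = -18
Determinant = -10*-8 - (-2)^2 = 76
Discriminant = (-18)^2 - 4*76 = 20.0
Eigenvalues: lambda_1 = -11.2361, lambda_2 = -6.7639
The function is concave.

1


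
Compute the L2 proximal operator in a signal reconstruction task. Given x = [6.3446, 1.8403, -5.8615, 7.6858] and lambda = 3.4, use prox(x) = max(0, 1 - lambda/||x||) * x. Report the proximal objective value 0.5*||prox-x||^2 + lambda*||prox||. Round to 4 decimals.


Step 1: Compute ||x||.
||x|| = 11.7077
Step 2: Compute scaling factor.
scale = max(0, 1 - 3.4/11.7077) = 0.7096
Step 3: prox(x) = [4.5021, 1.3059, -4.1593, 5.4538]
||prox(x)|| = 8.3077
Step 4: Proximal objective.
0.5*||prox-x||^2 = 5.78
lambda*||prox|| = 28.2462
Total = 34.0261


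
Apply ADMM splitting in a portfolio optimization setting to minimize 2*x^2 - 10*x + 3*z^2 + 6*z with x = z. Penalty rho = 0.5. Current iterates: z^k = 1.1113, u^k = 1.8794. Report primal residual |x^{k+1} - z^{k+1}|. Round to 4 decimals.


ADMM iteration with rho = 0.5, z^k = 1.1113, u^k = 1.8794
Step 1: x-update.
Minimize 2*x^2 - 10*x + (0.5/2)*(x - 1.1113 + 1.8794)^2
FOC: (2*2 + 0.5)*x = 10 + 0.5*(1.1113 - 1.8794)
x^{k+1} = 2.1369
Step 2: z-update.
Minimize 3*z^2 + 6*z + (0.5/2)*(2.1369 - z + 1.8794)^2
FOC: (2*3 + 0.5)*z = -6 + 0.5*(2.1369 + 1.8794)
z^{k+1} = -0.6141
Step 3: u-update.
u^{k+1} = 1.8794 + 2.1369 + 0.6141 = 4.6304
Step 4: Primal residual = |2.1369 + 0.6141| = 2.751


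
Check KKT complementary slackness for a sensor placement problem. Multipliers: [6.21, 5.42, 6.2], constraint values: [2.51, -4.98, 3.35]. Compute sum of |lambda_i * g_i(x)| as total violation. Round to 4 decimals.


KKT complementary slackness check:
lambda_1 * g_1 = 6.21 * 2.51 = 15.5871
lambda_2 * g_2 = 5.42 * -4.98 = -26.9916
lambda_3 * g_3 = 6.2 * 3.35 = 20.77
Total violation = 15.5871 + 26.9916 + 20.77 = 63.3487


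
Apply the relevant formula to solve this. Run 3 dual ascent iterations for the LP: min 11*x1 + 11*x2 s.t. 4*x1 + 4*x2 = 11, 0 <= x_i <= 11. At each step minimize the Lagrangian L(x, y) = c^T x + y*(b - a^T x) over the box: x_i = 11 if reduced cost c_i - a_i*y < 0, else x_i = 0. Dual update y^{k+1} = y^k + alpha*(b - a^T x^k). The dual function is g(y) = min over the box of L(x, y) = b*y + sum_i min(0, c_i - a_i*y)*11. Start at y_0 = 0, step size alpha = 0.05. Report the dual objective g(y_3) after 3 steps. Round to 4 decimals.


Dual ascent for LP: min 11*x1 + 11*x2, 4*x1 + 4*x2 = 11, 0 <= x_i <= 11
Step 1: y^k = 0.0, reduced costs: (11.0, 11.0)
  x^k = (0.0, 0.0), subgradient = b - a^T x = 11.0
  y^{k+1} = 0.0 + 0.05*11.0 = 0.55
Step 2: y^k = 0.55, reduced costs: (8.8, 8.8)
  x^k = (0.0, 0.0), subgradient = b - a^T x = 11.0
  y^{k+1} = 0.55 + 0.05*11.0 = 1.1
Step 3: y^k = 1.1, reduced costs: (6.6, 6.6)
  x^k = (0.0, 0.0), subgradient = b - a^T x = 11.0
  y^{k+1} = 1.1 + 0.05*11.0 = 1.65
Dual objective at y_3 = 1.65: reduced costs (4.4, 4.4), box minimizer x = (0.0, 0.0)
g(y_3) = b*y + (c1 - a1*y)*x1 + (c2 - a2*y)*x2 = 11*1.65 + 4.4*0.0 + 4.4*0.0 = 18.15 + 0.0 + 0.0 = 18.15


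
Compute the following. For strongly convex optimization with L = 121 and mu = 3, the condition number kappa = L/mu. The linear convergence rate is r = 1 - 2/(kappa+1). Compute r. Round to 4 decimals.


Step 1: Compute the condition number.
kappa = L/mu = 121/3 = 40.3333
Step 2: Compute the convergence rate.
r = 1 - 2/(kappa + 1) = 1 - 2*mu/(L + mu) = (L - mu)/(L + mu) = 118/124 = 0.9516


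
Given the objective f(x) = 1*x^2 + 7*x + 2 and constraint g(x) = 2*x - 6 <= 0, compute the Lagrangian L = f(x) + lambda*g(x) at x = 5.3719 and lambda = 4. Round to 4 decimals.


Step 1: Evaluate f(x).
f(5.3719) = 1*5.3719^2 + 7*5.3719 + 2 = 68.4606
Step 2: Evaluate g(x).
g(5.3719) = 2*5.3719 - 6 = 4.7438
Step 3: Compute Lagrangian.
L = 68.4606 + 4*4.7438 = 87.4358


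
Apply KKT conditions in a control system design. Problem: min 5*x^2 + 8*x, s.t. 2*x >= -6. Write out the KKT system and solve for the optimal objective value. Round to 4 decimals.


Step 1: Try lambda = 0 (constraint inactive).
Stationarity: 2*5*x + 8 = 0
x* = -8/(2*5) = -0.8
Check constraint: 2*-0.8 = -1.6 >= -6 -- satisfied.
Step 2: Compute optimal value.
f(x*) = 5*(-0.8)^2 + 8*(-0.8) = -3.2


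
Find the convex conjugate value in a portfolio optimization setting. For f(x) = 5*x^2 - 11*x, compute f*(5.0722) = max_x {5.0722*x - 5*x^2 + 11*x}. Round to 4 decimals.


f*(y) = sup_x {y*x - a*x^2 - b*x} = sup_x {(y-b)*x - a*x^2}
FOC: (y - b) - 2a*x = 0 => x* = (y - b)/(2a)
x* = (5.0722 + 11)/(2*5) = 1.6072
f*(5.0722) = (y-b)^2/(4a) = (5.0722 + 11)^2/(4*5)
= 258.3156/20 = 12.9158


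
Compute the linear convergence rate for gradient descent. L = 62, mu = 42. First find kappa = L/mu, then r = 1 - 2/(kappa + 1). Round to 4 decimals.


Step 1: Compute the condition number.
kappa = L/mu = 62/42 = 1.4762
Step 2: Compute the convergence rate.
r = 1 - 2/(kappa + 1) = 1 - 2*mu/(L + mu) = (L - mu)/(L + mu) = 20/104 = 0.1923


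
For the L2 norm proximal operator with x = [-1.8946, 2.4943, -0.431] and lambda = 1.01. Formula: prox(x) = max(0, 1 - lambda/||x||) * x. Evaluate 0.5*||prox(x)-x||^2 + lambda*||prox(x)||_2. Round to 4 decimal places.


Step 1: Compute ||x||.
||x|| = 3.1618
Step 2: Compute scaling factor.
scale = max(0, 1 - 1.01/3.1618) = 0.6806
Step 3: prox(x) = [-1.2894, 1.6975, -0.2933]
||prox(x)|| = 2.1518
Step 4: Proximal objective.
0.5*||prox-x||^2 = 0.5101
lambda*||prox|| = 2.1733
Total = 2.6833


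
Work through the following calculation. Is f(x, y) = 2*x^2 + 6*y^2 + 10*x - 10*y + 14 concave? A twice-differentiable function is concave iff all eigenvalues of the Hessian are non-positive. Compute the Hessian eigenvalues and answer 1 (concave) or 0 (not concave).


The Hessian of f(x,y) = 2*x^2 + 6*y^2 + 10*x - 10*y + 14 is:
H = [[4, 0], [0, 12]]
Trace = 4 + 12 = 16
Determinant = 4*12 - (0)^2 = 48
Discriminant = (16)^2 - 4*48 = 64.0
Eigenvalues: lambda_1 = 4.0, lambda_2 = 12.0
The function is not concave.

0


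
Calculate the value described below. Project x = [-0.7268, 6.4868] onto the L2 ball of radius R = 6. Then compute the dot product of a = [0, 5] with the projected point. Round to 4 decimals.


Step 1: Compute ||x|| (intermediates to 6 decimals).
||x|| = sqrt((-0.7268)^2 + 6.4868^2) = 6.527389
Step 2: Project.
Since ||x|| > R, scale = R/||x|| = 6/6.527389 = 0.919204, proj(x) = scale * x
proj(x) = [-0.668077, 5.962693]
Step 3: Dot product.
a^T * proj(x) = 0*(-0.668077) + 5*5.962693 = 29.8135


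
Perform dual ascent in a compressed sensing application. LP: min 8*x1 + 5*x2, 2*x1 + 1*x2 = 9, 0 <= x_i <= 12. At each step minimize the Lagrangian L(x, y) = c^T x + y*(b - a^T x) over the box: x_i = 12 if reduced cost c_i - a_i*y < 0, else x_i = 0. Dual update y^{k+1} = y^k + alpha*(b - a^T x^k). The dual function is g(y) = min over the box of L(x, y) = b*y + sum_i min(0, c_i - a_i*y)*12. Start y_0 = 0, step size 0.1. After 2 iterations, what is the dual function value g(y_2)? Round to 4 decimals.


Dual ascent for LP: min 8*x1 + 5*x2, 2*x1 + 1*x2 = 9, 0 <= x_i <= 12
Step 1: y^k = 0.0, reduced costs: (8.0, 5.0)
  x^k = (0.0, 0.0), subgradient = b - a^T x = 9.0
  y^{k+1} = 0.0 + 0.1*9.0 = 0.9
Step 2: y^k = 0.9, reduced costs: (6.2, 4.1)
  x^k = (0.0, 0.0), subgradient = b - a^T x = 9.0
  y^{k+1} = 0.9 + 0.1*9.0 = 1.8
Dual objective at y_2 = 1.8: reduced costs (4.4, 3.2), box minimizer x = (0.0, 0.0)
g(y_2) = b*y + (c1 - a1*y)*x1 + (c2 - a2*y)*x2 = 9*1.8 + 4.4*0.0 + 3.2*0.0 = 16.2 + 0.0 + 0.0 = 16.2


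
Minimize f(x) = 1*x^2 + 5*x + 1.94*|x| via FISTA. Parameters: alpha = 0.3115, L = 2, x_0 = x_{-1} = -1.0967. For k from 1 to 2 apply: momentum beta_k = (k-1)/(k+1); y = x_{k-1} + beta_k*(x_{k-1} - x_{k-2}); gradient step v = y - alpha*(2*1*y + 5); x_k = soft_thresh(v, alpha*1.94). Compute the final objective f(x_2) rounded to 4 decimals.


FISTA on f(x) = 1*x^2 + 5*x + 1.94*|x|
L = 2, alpha = 0.3115
Iteration 1: beta = 0.0, y = -1.0967 + 0.0*(-1.0967 + 1.0967) = -1.0967
  grad(y) = 2.8066, v = y - alpha*grad = -1.971
  prox(v) = soft_thresh(-1.971, 0.6043) = -1.3666
Iteration 2: beta = 0.3333, y = -1.3666 + 0.3333*(-1.3666 + 1.0967) = -1.4566
  grad(y) = 2.0867, v = y - alpha*grad = -2.1066
  prox(v) = soft_thresh(-2.1066, 0.6043) = -1.5023
f(x_2) = 1*(-1.5023)^2 + 5*(-1.5023) + 1.94*|-1.5023| = -2.3401


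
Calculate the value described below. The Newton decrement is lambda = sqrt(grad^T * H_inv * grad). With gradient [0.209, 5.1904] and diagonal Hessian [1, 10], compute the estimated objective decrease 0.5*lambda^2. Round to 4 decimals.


Step 1: H is diagonal, so H^(-1) * g = [0.209, 0.519].
Step 2: g^T H^(-1) g = sum_i g_i^2 / H_ii
  = (0.209)^2/1 + (5.1904)^2/10
  = 0.0437 + 2.694 = 2.7377
Step 3: Objective decrease = 0.5 * g^T H^(-1) g = 1.3689


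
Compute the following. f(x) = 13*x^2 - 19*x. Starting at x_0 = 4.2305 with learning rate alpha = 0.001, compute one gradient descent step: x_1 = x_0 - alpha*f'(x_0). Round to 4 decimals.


We compute the gradient at x_0 and apply the update.
f'(x) = 26*x - 19
f'(4.2305) = 26*4.2305 - 19 = 90.993
x_1 = 4.2305 - 0.001*90.993 = 4.1395


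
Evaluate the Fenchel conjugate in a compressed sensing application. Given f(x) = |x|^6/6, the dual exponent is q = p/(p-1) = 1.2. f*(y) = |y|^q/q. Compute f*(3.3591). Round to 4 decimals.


The conjugate exponent q satisfies 1/p + 1/q = 1.
p = 6, so q = 6/(6 - 1) = 1.2
|y|^q = 3.3591^1.2 = 4.2802
f*(3.3591) = 4.2802 / 1.2 = 3.5669


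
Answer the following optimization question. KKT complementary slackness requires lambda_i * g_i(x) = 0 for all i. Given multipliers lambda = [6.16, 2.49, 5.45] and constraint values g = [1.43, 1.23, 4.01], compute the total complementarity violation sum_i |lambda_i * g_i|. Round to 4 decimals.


KKT complementary slackness check:
lambda_1 * g_1 = 6.16 * 1.43 = 8.8088
lambda_2 * g_2 = 2.49 * 1.23 = 3.0627
lambda_3 * g_3 = 5.45 * 4.01 = 21.8545
Total violation = 8.8088 + 3.0627 + 21.8545 = 33.726


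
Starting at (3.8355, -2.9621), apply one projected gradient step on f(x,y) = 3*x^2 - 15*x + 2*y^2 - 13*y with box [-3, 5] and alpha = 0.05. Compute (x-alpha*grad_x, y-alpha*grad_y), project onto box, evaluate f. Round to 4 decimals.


Step 1: Compute gradient at (3.8355, -2.9621).
grad_x = 2*3*3.8355 - 15 = 8.013
grad_y = 2*2*-2.9621 - 13 = -24.8484
Step 2: Gradient step.
x_raw = 3.8355 - 0.05*8.013 = 3.4349
y_raw = -2.9621 - 0.05*-24.8484 = -1.7197
Step 3: Project onto [-3, 5].
x_proj = clip(3.4349) = 3.4349
y_proj = clip(-1.7197) = -1.7197
Step 4: Evaluate f.
f(3.4349, -1.7197) = 12.1423


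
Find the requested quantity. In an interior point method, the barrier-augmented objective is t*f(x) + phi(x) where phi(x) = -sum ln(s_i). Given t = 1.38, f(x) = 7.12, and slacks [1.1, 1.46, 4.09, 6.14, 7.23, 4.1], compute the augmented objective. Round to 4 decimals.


Step 1: Compute log-barrier.
ln values: [0.0953, 0.3784, 1.4085, 1.8148, 1.9782, 1.411]
phi = -(0.0953 + 0.3784 + 1.4085 + 1.8148 + 1.9782 + 1.411) = -7.0863
Step 2: Compute augmented objective.
t*f(x) = 1.38*7.12 = 9.8256
Total = 9.8256 - 7.0863 = 2.7393


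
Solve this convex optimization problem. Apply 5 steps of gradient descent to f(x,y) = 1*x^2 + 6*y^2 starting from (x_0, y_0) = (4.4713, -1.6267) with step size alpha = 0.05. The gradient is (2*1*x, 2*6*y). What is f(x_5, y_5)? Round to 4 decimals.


Gradient descent on f(x,y) = 1*x^2 + 6*y^2.
Starting point: (4.4713, -1.6267), alpha = 0.05
Step 1: grad_x = 2*1*4.4713 = 8.9426, grad_y = 2*6*-1.6267 = -19.5204
  x_1 = 4.4713 - 0.05*8.9426 = 4.0242
  y_1 = -1.6267 - 0.05*-19.5204 = -0.6507
Step 2: grad_x = 2*1*4.0242 = 8.0483, grad_y = 2*6*-0.6507 = -7.8082
  x_2 = 4.0242 - 0.05*8.0483 = 3.6218
  y_2 = -0.6507 - 0.05*-7.8082 = -0.2603
Step 3: grad_x = 2*1*3.6218 = 7.2435, grad_y = 2*6*-0.2603 = -3.1233
  x_3 = 3.6218 - 0.05*7.2435 = 3.2596
  y_3 = -0.2603 - 0.05*-3.1233 = -0.1041
Step 4: grad_x = 2*1*3.2596 = 6.5192, grad_y = 2*6*-0.1041 = -1.2493
  x_4 = 3.2596 - 0.05*6.5192 = 2.9336
  y_4 = -0.1041 - 0.05*-1.2493 = -0.0416
Step 5: grad_x = 2*1*2.9336 = 5.8672, grad_y = 2*6*-0.0416 = -0.4997
  x_5 = 2.9336 - 0.05*5.8672 = 2.6403
  y_5 = -0.0416 - 0.05*-0.4997 = -0.0167
f(2.6403, -0.0167) = 1*2.6403^2 + 6*(-0.0167)^2 = 6.9726


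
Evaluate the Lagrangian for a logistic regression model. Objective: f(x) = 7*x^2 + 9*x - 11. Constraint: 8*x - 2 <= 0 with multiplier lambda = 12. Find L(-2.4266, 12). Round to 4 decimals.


Step 1: Evaluate f(x).
f(-2.4266) = 7*(-2.4266)^2 + 9*(-2.4266) - 11 = 8.3793
Step 2: Evaluate g(x).
g(-2.4266) = 8*-2.4266 - 2 = -21.4128
Step 3: Compute Lagrangian.
L = 8.3793 + 12*-21.4128 = -248.5743


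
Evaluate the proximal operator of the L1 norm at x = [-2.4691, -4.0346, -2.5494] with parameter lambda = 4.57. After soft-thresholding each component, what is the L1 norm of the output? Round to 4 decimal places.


Soft-thresholding with lambda = 4.57:
prox(-2.4691) = sign(-2.4691)*max(|-2.4691| - 4.57, 0) = 0.0
prox(-4.0346) = sign(-4.0346)*max(|-4.0346| - 4.57, 0) = 0.0
prox(-2.5494) = sign(-2.5494)*max(|-2.5494| - 4.57, 0) = 0.0
prox(x) = [0.0, 0.0, 0.0]
||prox(x)||_1 = 0.0 + 0.0 + 0.0 = 0.0


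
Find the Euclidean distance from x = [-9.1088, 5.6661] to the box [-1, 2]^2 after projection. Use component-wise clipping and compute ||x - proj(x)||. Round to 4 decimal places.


Project each component onto [-1, 2].
clip(-9.1088) = -1.0, clip(5.6661) = 2.0
Projection = [-1.0, 2.0]
Squared diffs: [65.7526, 13.4403]
Distance = sqrt(79.1929) = 8.899


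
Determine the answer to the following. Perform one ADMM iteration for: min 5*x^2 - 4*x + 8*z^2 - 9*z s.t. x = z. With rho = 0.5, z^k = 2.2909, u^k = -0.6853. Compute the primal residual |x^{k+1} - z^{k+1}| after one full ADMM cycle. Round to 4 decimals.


ADMM iteration with rho = 0.5, z^k = 2.2909, u^k = -0.6853
Step 1: x-update.
Minimize 5*x^2 - 4*x + (0.5/2)*(x - 2.2909 - 0.6853)^2
FOC: (2*5 + 0.5)*x = 4 + 0.5*(2.2909 + 0.6853)
x^{k+1} = 0.5227
Step 2: z-update.
Minimize 8*z^2 - 9*z + (0.5/2)*(0.5227 - z - 0.6853)^2
FOC: (2*8 + 0.5)*z = 9 + 0.5*(0.5227 - 0.6853)
z^{k+1} = 0.5405
Step 3: u-update.
u^{k+1} = -0.6853 + 0.5227 - 0.5405 = -0.7032
Step 4: Primal residual = |0.5227 - 0.5405| = 0.0179


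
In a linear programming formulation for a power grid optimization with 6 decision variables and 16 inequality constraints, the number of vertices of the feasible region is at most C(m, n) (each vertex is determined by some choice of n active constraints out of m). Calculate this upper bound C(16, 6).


Each vertex corresponds to some choice of n active constraints out of m, so the number of vertices is at most C(m, n) = m! / (n!(m-n)!).
m = 16, n = 6
Numerator: 16 * 15 * 14 * 13 * 12 * 11
Denominator: 6! = 720
C(16, 6) = 8008


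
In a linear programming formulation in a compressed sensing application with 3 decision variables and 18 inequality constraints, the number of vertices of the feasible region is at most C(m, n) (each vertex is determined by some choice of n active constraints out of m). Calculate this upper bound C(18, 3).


Each vertex corresponds to some choice of n active constraints out of m, so the number of vertices is at most C(m, n) = m! / (n!(m-n)!).
m = 18, n = 3
Numerator: 18 * 17 * 16
Denominator: 3! = 6
C(18, 3) = 816


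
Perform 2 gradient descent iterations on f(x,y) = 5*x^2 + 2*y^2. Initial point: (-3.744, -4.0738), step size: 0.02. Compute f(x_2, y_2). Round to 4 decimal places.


Gradient descent on f(x,y) = 5*x^2 + 2*y^2.
Starting point: (-3.744, -4.0738), alpha = 0.02
Step 1: grad_x = 2*5*-3.744 = -37.44, grad_y = 2*2*-4.0738 = -16.2952
  x_1 = -3.744 - 0.02*-37.44 = -2.9952
  y_1 = -4.0738 - 0.02*-16.2952 = -3.7479
Step 2: grad_x = 2*5*-2.9952 = -29.952, grad_y = 2*2*-3.7479 = -14.9916
  x_2 = -2.9952 - 0.02*-29.952 = -2.3962
  y_2 = -3.7479 - 0.02*-14.9916 = -3.4481
f(-2.3962, -3.4481) = 5*(-2.3962)^2 + 2*(-3.4481)^2 = 52.4862


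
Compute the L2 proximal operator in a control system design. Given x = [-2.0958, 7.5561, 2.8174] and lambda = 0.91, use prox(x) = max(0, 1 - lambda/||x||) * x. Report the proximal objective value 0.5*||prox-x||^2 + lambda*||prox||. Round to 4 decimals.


Step 1: Compute ||x||.
||x|| = 8.3322
Step 2: Compute scaling factor.
scale = max(0, 1 - 0.91/8.3322) = 0.8908
Step 3: prox(x) = [-1.8669, 6.7309, 2.5097]
||prox(x)|| = 7.4222
Step 4: Proximal objective.
0.5*||prox-x||^2 = 0.4141
lambda*||prox|| = 6.7542
Total = 7.1682


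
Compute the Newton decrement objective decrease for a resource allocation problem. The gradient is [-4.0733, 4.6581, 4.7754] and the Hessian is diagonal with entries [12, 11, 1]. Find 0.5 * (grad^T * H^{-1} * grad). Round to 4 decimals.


Step 1: H is diagonal, so H^(-1) * g = [-0.3394, 0.4235, 4.7754].
Step 2: g^T H^(-1) g = sum_i g_i^2 / H_ii
  = (-4.0733)^2/12 + (4.6581)^2/11 + (4.7754)^2/1
  = 1.3826 + 1.9725 + 22.8044 = 26.1596
Step 3: Objective decrease = 0.5 * g^T H^(-1) g = 13.0798


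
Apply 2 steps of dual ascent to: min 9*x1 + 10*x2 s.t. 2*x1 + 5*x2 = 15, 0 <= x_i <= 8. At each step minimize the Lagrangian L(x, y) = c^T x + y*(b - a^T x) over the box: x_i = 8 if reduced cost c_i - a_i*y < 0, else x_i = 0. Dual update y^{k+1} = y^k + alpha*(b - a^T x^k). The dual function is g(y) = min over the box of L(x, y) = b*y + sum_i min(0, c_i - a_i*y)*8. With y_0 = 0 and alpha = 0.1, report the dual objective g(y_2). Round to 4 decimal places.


Dual ascent for LP: min 9*x1 + 10*x2, 2*x1 + 5*x2 = 15, 0 <= x_i <= 8
Step 1: y^k = 0.0, reduced costs: (9.0, 10.0)
  x^k = (0.0, 0.0), subgradient = b - a^T x = 15.0
  y^{k+1} = 0.0 + 0.1*15.0 = 1.5
Step 2: y^k = 1.5, reduced costs: (6.0, 2.5)
  x^k = (0.0, 0.0), subgradient = b - a^T x = 15.0
  y^{k+1} = 1.5 + 0.1*15.0 = 3.0
Dual objective at y_2 = 3.0: reduced costs (3.0, -5.0), box minimizer x = (0.0, 8.0)
g(y_2) = b*y + (c1 - a1*y)*x1 + (c2 - a2*y)*x2 = 15*3.0 + 3.0*0.0 + (-5.0)*8.0 = 45.0 + 0.0 - 40.0 = 5.0


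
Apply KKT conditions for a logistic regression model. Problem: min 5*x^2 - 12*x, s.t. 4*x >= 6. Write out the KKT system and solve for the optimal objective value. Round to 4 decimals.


Step 1: Try lambda = 0 (constraint inactive).
x_unc = 12/(2*5) = 1.2
Check: 4*1.2 = 4.8 < 6 -- violated!
Step 2: Constraint must be active: 4*x = 6
x* = 6/4 = 1.5
lambda = (2*5*1.5 - 12)/4 = 0.75
Step 3: Compute optimal value.
f(x*) = 5*1.5^2 - 12*1.5 = -6.75


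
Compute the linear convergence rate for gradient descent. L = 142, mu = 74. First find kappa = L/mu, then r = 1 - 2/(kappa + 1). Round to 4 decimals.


Step 1: Compute the condition number.
kappa = L/mu = 142/74 = 1.9189
Step 2: Compute the convergence rate.
r = 1 - 2/(kappa + 1) = 1 - 2*mu/(L + mu) = (L - mu)/(L + mu) = 68/216 = 0.3148


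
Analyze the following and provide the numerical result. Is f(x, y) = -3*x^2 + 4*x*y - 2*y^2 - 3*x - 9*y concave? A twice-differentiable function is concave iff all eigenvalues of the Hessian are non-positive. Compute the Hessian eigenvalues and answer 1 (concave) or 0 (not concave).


The Hessian of f(x,y) = -3*x^2 + 4*x*y - 2*y^2 - 3*x - 9*y is:
H = [[-6, 4], [4, -4]]
Trace = -6 - 4 = -10
Determinant = -6*-4 - (4)^2 = 8
Discriminant = (-10)^2 - 4*8 = 68.0
Eigenvalues: lambda_1 = -9.1231, lambda_2 = -0.8769
The function is concave.

1


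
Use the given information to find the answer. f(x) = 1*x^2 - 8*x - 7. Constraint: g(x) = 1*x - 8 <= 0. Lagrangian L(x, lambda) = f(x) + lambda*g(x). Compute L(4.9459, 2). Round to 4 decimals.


Step 1: Evaluate f(x).
f(4.9459) = 1*4.9459^2 - 8*4.9459 - 7 = -22.1053
Step 2: Evaluate g(x).
g(4.9459) = 1*4.9459 - 8 = -3.0541
Step 3: Compute Lagrangian.
L = -22.1053 + 2*-3.0541 = -28.2135


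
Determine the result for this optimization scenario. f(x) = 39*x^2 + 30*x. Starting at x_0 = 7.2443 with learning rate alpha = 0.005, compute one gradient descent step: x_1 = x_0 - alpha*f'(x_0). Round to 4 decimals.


We compute the gradient at x_0 and apply the update.
f'(x) = 78*x + 30
f'(7.2443) = 78*7.2443 + 30 = 595.0554
x_1 = 7.2443 - 0.005*595.0554 = 4.269


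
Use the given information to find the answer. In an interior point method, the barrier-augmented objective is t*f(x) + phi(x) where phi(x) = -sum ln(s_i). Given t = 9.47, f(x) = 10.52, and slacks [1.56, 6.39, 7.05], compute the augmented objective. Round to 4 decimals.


Step 1: Compute log-barrier.
ln values: [0.4447, 1.8547, 1.953]
phi = -(0.4447 + 1.8547 + 1.953) = -4.2524
Step 2: Compute augmented objective.
t*f(x) = 9.47*10.52 = 99.6244
Total = 99.6244 - 4.2524 = 95.372


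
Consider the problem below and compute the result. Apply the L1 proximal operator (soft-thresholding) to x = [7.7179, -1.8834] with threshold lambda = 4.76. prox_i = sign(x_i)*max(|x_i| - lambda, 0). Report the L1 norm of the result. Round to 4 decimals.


Soft-thresholding with lambda = 4.76:
prox(7.7179) = sign(7.7179)*max(|7.7179| - 4.76, 0) = 2.9579
prox(-1.8834) = sign(-1.8834)*max(|-1.8834| - 4.76, 0) = 0.0
prox(x) = [2.9579, 0.0]
||prox(x)||_1 = 2.9579 + 0.0 = 2.9579


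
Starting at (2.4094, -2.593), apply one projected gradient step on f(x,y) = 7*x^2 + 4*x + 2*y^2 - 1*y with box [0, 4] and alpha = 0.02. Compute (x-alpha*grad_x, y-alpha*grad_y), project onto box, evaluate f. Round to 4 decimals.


Step 1: Compute gradient at (2.4094, -2.593).
grad_x = 2*7*2.4094 + 4 = 37.7316
grad_y = 2*2*-2.593 - 1 = -11.372
Step 2: Gradient step.
x_raw = 2.4094 - 0.02*37.7316 = 1.6548
y_raw = -2.593 - 0.02*-11.372 = -2.3656
Step 3: Project onto [0, 4].
x_proj = clip(1.6548) = 1.6548
y_proj = clip(-2.3656) = 0.0
Step 4: Evaluate f.
f(1.6548, 0.0) = 25.7869


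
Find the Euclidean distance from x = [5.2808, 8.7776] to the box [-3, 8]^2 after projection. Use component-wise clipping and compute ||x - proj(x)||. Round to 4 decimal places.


Project each component onto [-3, 8].
clip(5.2808) = 5.2808, clip(8.7776) = 8.0
Projection = [5.2808, 8.0]
Squared diffs: [0.0, 0.6047]
Distance = sqrt(0.6047) = 0.7776


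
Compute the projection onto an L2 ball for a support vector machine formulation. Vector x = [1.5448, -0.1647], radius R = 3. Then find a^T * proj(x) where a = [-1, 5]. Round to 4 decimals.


Step 1: Compute ||x|| (intermediates to 6 decimals).
||x|| = sqrt(1.5448^2 + (-0.1647)^2) = 1.553555
Step 2: Project.
Since ||x|| <= R, proj = x (no scaling needed).
proj(x) = [1.5448, -0.1647]
Step 3: Dot product.
a^T * proj(x) = -1*1.5448 + 5*(-0.1647) = -2.3683


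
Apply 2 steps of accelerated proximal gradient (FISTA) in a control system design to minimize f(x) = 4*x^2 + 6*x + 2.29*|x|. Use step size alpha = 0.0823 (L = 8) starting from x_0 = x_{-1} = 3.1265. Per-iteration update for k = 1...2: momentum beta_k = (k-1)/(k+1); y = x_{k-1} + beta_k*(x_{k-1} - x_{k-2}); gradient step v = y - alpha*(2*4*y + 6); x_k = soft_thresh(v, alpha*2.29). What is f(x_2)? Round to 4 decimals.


FISTA on f(x) = 4*x^2 + 6*x + 2.29*|x|
L = 8, alpha = 0.0823
Iteration 1: beta = 0.0, y = 3.1265 + 0.0*(3.1265 - 3.1265) = 3.1265
  grad(y) = 31.012, v = y - alpha*grad = 0.5742
  prox(v) = soft_thresh(0.5742, 0.1885) = 0.3857
Iteration 2: beta = 0.3333, y = 0.3857 + 0.3333*(0.3857 - 3.1265) = -0.5278
  grad(y) = 1.7773, v = y - alpha*grad = -0.6741
  prox(v) = soft_thresh(-0.6741, 0.1885) = -0.4856
f(x_2) = 4*(-0.4856)^2 + 6*(-0.4856) + 2.29*|-0.4856| = -0.8583


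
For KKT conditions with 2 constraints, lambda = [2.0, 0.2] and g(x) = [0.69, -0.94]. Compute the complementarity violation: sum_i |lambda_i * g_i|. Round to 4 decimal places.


KKT complementary slackness check:
lambda_1 * g_1 = 2.0 * 0.69 = 1.38
lambda_2 * g_2 = 0.2 * -0.94 = -0.188
Total violation = 1.38 + 0.188 = 1.568


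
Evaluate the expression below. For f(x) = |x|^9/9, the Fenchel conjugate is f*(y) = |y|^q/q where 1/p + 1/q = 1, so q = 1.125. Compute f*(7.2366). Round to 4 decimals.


The conjugate exponent q satisfies 1/p + 1/q = 1.
p = 9, so q = 9/(9 - 1) = 1.125
|y|^q = 7.2366^1.125 = 9.2678
f*(7.2366) = 9.2678 / 1.125 = 8.238


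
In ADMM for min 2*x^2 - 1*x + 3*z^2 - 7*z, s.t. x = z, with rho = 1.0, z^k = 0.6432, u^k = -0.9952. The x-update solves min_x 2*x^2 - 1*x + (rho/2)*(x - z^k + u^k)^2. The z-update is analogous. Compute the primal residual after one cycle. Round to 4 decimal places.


ADMM iteration with rho = 1.0, z^k = 0.6432, u^k = -0.9952
Step 1: x-update.
Minimize 2*x^2 - 1*x + (1.0/2)*(x - 0.6432 - 0.9952)^2
FOC: (2*2 + 1.0)*x = 1 + 1.0*(0.6432 + 0.9952)
x^{k+1} = 0.5277
Step 2: z-update.
Minimize 3*z^2 - 7*z + (1.0/2)*(0.5277 - z - 0.9952)^2
FOC: (2*3 + 1.0)*z = 7 + 1.0*(0.5277 - 0.9952)
z^{k+1} = 0.9332
Step 3: u-update.
u^{k+1} = -0.9952 + 0.5277 - 0.9332 = -1.4007
Step 4: Primal residual = |0.5277 - 0.9332| = 0.4055


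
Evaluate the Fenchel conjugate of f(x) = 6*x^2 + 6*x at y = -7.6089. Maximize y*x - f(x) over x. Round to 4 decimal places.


f*(y) = sup_x {y*x - a*x^2 - b*x} = sup_x {(y-b)*x - a*x^2}
FOC: (y - b) - 2a*x = 0 => x* = (y - b)/(2a)
x* = (-7.6089 - 6)/(2*6) = -1.1341
f*(-7.6089) = (y-b)^2/(4a) = (-7.6089 - 6)^2/(4*6)
= 185.2022/24 = 7.7168


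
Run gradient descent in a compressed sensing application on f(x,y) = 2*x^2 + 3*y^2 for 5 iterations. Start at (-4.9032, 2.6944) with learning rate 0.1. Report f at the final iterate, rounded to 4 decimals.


Gradient descent on f(x,y) = 2*x^2 + 3*y^2.
Starting point: (-4.9032, 2.6944), alpha = 0.1
Step 1: grad_x = 2*2*-4.9032 = -19.6128, grad_y = 2*3*2.6944 = 16.1664
  x_1 = -4.9032 - 0.1*-19.6128 = -2.9419
  y_1 = 2.6944 - 0.1*16.1664 = 1.0778
Step 2: grad_x = 2*2*-2.9419 = -11.7677, grad_y = 2*3*1.0778 = 6.4666
  x_2 = -2.9419 - 0.1*-11.7677 = -1.7652
  y_2 = 1.0778 - 0.1*6.4666 = 0.4311
Step 3: grad_x = 2*2*-1.7652 = -7.0606, grad_y = 2*3*0.4311 = 2.5866
  x_3 = -1.7652 - 0.1*-7.0606 = -1.0591
  y_3 = 0.4311 - 0.1*2.5866 = 0.1724
Step 4: grad_x = 2*2*-1.0591 = -4.2364, grad_y = 2*3*0.1724 = 1.0346
  x_4 = -1.0591 - 0.1*-4.2364 = -0.6355
  y_4 = 0.1724 - 0.1*1.0346 = 0.069
Step 5: grad_x = 2*2*-0.6355 = -2.5418, grad_y = 2*3*0.069 = 0.4139
  x_5 = -0.6355 - 0.1*-2.5418 = -0.3813
  y_5 = 0.069 - 0.1*0.4139 = 0.0276
f(-0.3813, 0.0276) = 2*(-0.3813)^2 + 3*0.0276^2 = 0.293


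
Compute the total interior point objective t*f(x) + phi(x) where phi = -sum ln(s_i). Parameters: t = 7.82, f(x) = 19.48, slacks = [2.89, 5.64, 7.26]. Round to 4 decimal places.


Step 1: Compute log-barrier.
ln values: [1.0613, 1.7299, 1.9824]
phi = -(1.0613 + 1.7299 + 1.9824) = -4.7735
Step 2: Compute augmented objective.
t*f(x) = 7.82*19.48 = 152.3336
Total = 152.3336 - 4.7735 = 147.5601


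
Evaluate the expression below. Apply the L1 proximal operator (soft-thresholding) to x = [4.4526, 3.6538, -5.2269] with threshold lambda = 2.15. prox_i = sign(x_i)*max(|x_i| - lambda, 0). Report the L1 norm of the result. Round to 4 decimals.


Soft-thresholding with lambda = 2.15:
prox(4.4526) = sign(4.4526)*max(|4.4526| - 2.15, 0) = 2.3026
prox(3.6538) = sign(3.6538)*max(|3.6538| - 2.15, 0) = 1.5038
prox(-5.2269) = sign(-5.2269)*max(|-5.2269| - 2.15, 0) = -3.0769
prox(x) = [2.3026, 1.5038, -3.0769]
||prox(x)||_1 = 2.3026 + 1.5038 + 3.0769 = 6.8833


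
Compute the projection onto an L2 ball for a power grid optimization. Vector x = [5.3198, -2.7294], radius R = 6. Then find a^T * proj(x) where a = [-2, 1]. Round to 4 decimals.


Step 1: Compute ||x|| (intermediates to 6 decimals).
||x|| = sqrt(5.3198^2 + (-2.7294)^2) = 5.979122
Step 2: Project.
Since ||x|| <= R, proj = x (no scaling needed).
proj(x) = [5.3198, -2.7294]
Step 3: Dot product.
a^T * proj(x) = -2*5.3198 + 1*(-2.7294) = -13.369


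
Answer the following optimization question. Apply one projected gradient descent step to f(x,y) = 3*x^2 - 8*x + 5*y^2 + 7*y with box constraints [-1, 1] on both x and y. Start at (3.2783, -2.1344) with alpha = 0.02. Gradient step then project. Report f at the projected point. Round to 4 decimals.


Step 1: Compute gradient at (3.2783, -2.1344).
grad_x = 2*3*3.2783 - 8 = 11.6698
grad_y = 2*5*-2.1344 + 7 = -14.344
Step 2: Gradient step.
x_raw = 3.2783 - 0.02*11.6698 = 3.0449
y_raw = -2.1344 - 0.02*-14.344 = -1.8475
Step 3: Project onto [-1, 1].
x_proj = clip(3.0449) = 1.0
y_proj = clip(-1.8475) = -1.0
Step 4: Evaluate f.
f(1.0, -1.0) = -7.0


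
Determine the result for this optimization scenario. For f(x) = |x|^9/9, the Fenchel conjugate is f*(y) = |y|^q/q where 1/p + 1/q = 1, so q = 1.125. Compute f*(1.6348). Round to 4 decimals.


The conjugate exponent q satisfies 1/p + 1/q = 1.
p = 9, so q = 9/(9 - 1) = 1.125
|y|^q = 1.6348^1.125 = 1.7384
f*(1.6348) = 1.7384 / 1.125 = 1.5452


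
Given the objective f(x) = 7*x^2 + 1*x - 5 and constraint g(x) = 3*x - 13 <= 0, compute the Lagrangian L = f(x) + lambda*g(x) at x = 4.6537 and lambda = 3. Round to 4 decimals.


Step 1: Evaluate f(x).
f(4.6537) = 7*4.6537^2 + 1*4.6537 - 5 = 151.2522
Step 2: Evaluate g(x).
g(4.6537) = 3*4.6537 - 13 = 0.9611
Step 3: Compute Lagrangian.
L = 151.2522 + 3*0.9611 = 154.1355


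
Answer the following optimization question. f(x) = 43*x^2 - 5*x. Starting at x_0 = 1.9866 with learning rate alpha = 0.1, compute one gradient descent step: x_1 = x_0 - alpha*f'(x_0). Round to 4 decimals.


We compute the gradient at x_0 and apply the update.
f'(x) = 86*x - 5
f'(1.9866) = 86*1.9866 - 5 = 165.8476
x_1 = 1.9866 - 0.1*165.8476 = -14.5982


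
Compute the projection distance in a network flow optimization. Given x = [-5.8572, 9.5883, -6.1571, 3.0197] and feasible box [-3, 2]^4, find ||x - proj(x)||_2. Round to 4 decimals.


Project each component onto [-3, 2].
clip(-5.8572) = -3.0, clip(9.5883) = 2.0, clip(-6.1571) = -3.0, clip(3.0197) = 2.0
Projection = [-3.0, 2.0, -3.0, 2.0]
Squared diffs: [8.1636, 57.5823, 9.9673, 1.0398]
Distance = sqrt(76.753) = 8.7609


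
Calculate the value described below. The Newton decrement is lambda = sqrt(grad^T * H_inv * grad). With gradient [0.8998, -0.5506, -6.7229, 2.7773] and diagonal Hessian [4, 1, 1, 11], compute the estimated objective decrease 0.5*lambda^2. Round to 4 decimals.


Step 1: H is diagonal, so H^(-1) * g = [0.225, -0.5506, -6.7229, 0.2525].
Step 2: g^T H^(-1) g = sum_i g_i^2 / H_ii
  = (0.8998)^2/4 + (-0.5506)^2/1 + (-6.7229)^2/1 + (2.7773)^2/11
  = 0.2024 + 0.3032 + 45.1974 + 0.7012 = 46.4042
Step 3: Objective decrease = 0.5 * g^T H^(-1) g = 23.2021


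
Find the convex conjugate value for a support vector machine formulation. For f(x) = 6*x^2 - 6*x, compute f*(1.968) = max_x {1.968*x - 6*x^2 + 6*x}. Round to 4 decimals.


f*(y) = sup_x {y*x - a*x^2 - b*x} = sup_x {(y-b)*x - a*x^2}
FOC: (y - b) - 2a*x = 0 => x* = (y - b)/(2a)
x* = (1.968 + 6)/(2*6) = 0.664
f*(1.968) = (y-b)^2/(4a) = (1.968 + 6)^2/(4*6)
= 63.489/24 = 2.6454


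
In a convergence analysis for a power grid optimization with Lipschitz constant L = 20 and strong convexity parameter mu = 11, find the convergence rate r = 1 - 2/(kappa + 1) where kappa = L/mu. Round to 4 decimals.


Step 1: Compute the condition number.
kappa = L/mu = 20/11 = 1.8182
Step 2: Compute the convergence rate.
r = 1 - 2/(kappa + 1) = 1 - 2*mu/(L + mu) = (L - mu)/(L + mu) = 9/31 = 0.2903


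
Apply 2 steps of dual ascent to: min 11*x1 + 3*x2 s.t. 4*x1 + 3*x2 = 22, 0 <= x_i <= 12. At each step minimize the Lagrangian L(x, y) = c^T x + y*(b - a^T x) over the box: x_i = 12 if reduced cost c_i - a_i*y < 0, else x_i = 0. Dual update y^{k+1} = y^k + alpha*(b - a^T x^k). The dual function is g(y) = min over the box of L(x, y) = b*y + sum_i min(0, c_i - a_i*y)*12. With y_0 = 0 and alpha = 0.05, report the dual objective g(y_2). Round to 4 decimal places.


Dual ascent for LP: min 11*x1 + 3*x2, 4*x1 + 3*x2 = 22, 0 <= x_i <= 12
Step 1: y^k = 0.0, reduced costs: (11.0, 3.0)
  x^k = (0.0, 0.0), subgradient = b - a^T x = 22.0
  y^{k+1} = 0.0 + 0.05*22.0 = 1.1
Step 2: y^k = 1.1, reduced costs: (6.6, -0.3)
  x^k = (0.0, 12.0), subgradient = b - a^T x = -14.0
  y^{k+1} = 1.1 + 0.05*-14.0 = 0.4
Dual objective at y_2 = 0.4: reduced costs (9.4, 1.8), box minimizer x = (0.0, 0.0)
g(y_2) = b*y + (c1 - a1*y)*x1 + (c2 - a2*y)*x2 = 22*0.4 + 9.4*0.0 + 1.8*0.0 = 8.8 + 0.0 + 0.0 = 8.8
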